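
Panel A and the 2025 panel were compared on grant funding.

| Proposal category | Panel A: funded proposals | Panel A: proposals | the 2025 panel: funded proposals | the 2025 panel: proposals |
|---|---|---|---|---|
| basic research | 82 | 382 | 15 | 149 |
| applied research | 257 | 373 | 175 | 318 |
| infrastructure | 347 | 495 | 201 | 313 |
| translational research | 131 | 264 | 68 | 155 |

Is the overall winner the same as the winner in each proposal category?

Basic research: Panel A 82/382 = 21.5%, the 2025 panel 15/149 = 10.1% → Panel A
Applied research: Panel A 257/373 = 68.9%, the 2025 panel 175/318 = 55.0% → Panel A
Infrastructure: Panel A 347/495 = 70.1%, the 2025 panel 201/313 = 64.2% → Panel A
Translational research: Panel A 131/264 = 49.6%, the 2025 panel 68/155 = 43.9% → Panel A
Overall: Panel A 817/1514 = 54.0%, the 2025 panel 459/935 = 49.1% → Panel A
Panel A wins overall and in every proposal group — no reversal.

Yes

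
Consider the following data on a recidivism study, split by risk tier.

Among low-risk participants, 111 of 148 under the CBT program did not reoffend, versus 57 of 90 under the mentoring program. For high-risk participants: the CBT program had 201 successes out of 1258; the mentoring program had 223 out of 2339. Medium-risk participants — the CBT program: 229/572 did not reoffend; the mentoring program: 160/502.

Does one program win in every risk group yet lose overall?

No

Low-risk: the CBT program 111/148 = 75.0%, the mentoring program 57/90 = 63.3% → the CBT program
High-risk: the CBT program 201/1258 = 16.0%, the mentoring program 223/2339 = 9.5% → the CBT program
Medium-risk: the CBT program 229/572 = 40.0%, the mentoring program 160/502 = 31.9% → the CBT program
Overall: the CBT program 541/1978 = 27.4%, the mentoring program 440/2931 = 15.0% → the CBT program
The CBT program wins overall and in every risk group — no reversal.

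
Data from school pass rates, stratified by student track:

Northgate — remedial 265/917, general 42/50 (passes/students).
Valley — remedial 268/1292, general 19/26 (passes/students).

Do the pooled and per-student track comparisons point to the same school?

Remedial: Northgate 265/917 = 28.9%, Valley 268/1292 = 20.7% → Northgate
General: Northgate 42/50 = 84.0%, Valley 19/26 = 73.1% → Northgate
Overall: Northgate 307/967 = 31.7%, Valley 287/1318 = 21.8% → Northgate
Northgate wins overall and in every student group — no reversal.

Yes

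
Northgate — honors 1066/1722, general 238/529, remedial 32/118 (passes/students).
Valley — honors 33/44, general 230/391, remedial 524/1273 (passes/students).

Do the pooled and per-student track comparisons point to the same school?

No

Honors: Northgate 1066/1722 = 61.9%, Valley 33/44 = 75.0% → Valley
General: Northgate 238/529 = 45.0%, Valley 230/391 = 58.8% → Valley
Remedial: Northgate 32/118 = 27.1%, Valley 524/1273 = 41.2% → Valley
Overall: Northgate 1336/2369 = 56.4%, Valley 787/1708 = 46.1% → Northgate
Valley wins each student group but Northgate wins overall — the comparison reverses. Valley's students skew toward remedial, which has a lower base rate.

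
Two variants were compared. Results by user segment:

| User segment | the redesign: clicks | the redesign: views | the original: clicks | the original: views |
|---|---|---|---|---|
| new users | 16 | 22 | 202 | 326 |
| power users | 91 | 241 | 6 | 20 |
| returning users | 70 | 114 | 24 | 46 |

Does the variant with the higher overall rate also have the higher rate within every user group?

No

New users: the redesign 16/22 = 72.7%, the original 202/326 = 62.0% → the redesign
Power users: the redesign 91/241 = 37.8%, the original 6/20 = 30.0% → the redesign
Returning users: the redesign 70/114 = 61.4%, the original 24/46 = 52.2% → the redesign
Overall: the redesign 177/377 = 46.9%, the original 232/392 = 59.2% → the original
The redesign wins each user group but the original wins overall — the comparison reverses. The redesign's views skew toward power users, which has a lower base rate.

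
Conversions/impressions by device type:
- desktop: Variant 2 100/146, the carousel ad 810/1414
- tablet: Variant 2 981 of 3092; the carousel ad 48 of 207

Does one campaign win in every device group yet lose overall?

Yes

Desktop: Variant 2 100/146 = 68.5%, the carousel ad 810/1414 = 57.3% → Variant 2
Tablet: Variant 2 981/3092 = 31.7%, the carousel ad 48/207 = 23.2% → Variant 2
Overall: Variant 2 1081/3238 = 33.4%, the carousel ad 858/1621 = 52.9% → the carousel ad
Variant 2 wins each device group but the carousel ad wins overall — the comparison reverses. Variant 2's impressions skew toward tablet, which has a lower base rate.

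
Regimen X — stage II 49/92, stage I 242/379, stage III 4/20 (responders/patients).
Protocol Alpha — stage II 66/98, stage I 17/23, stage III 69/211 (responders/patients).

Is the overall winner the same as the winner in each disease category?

No

Stage II: Regimen X 49/92 = 53.3%, Protocol Alpha 66/98 = 67.3% → Protocol Alpha
Stage I: Regimen X 242/379 = 63.9%, Protocol Alpha 17/23 = 73.9% → Protocol Alpha
Stage III: Regimen X 4/20 = 20.0%, Protocol Alpha 69/211 = 32.7% → Protocol Alpha
Overall: Regimen X 295/491 = 60.1%, Protocol Alpha 152/332 = 45.8% → Regimen X
Protocol Alpha wins each disease group but Regimen X wins overall — the comparison reverses. Protocol Alpha's patients skew toward stage III, which has a lower base rate.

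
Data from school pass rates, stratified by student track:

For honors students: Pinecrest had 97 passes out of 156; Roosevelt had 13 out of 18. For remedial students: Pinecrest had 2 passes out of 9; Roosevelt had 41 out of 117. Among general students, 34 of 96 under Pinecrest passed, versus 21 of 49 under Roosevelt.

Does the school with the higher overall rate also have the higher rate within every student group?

Honors: Pinecrest 97/156 = 62.2%, Roosevelt 13/18 = 72.2% → Roosevelt
Remedial: Pinecrest 2/9 = 22.2%, Roosevelt 41/117 = 35.0% → Roosevelt
General: Pinecrest 34/96 = 35.4%, Roosevelt 21/49 = 42.9% → Roosevelt
Overall: Pinecrest 133/261 = 51.0%, Roosevelt 75/184 = 40.8% → Pinecrest
Roosevelt wins each student group but Pinecrest wins overall — the comparison reverses. Roosevelt's students skew toward remedial, which has a lower base rate.

No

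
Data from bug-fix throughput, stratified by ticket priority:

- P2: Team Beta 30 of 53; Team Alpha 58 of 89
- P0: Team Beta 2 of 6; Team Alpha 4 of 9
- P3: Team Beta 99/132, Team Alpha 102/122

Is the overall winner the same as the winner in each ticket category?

P2: Team Beta 30/53 = 56.6%, Team Alpha 58/89 = 65.2% → Team Alpha
P0: Team Beta 2/6 = 33.3%, Team Alpha 4/9 = 44.4% → Team Alpha
P3: Team Beta 99/132 = 75.0%, Team Alpha 102/122 = 83.6% → Team Alpha
Overall: Team Beta 131/191 = 68.6%, Team Alpha 164/220 = 74.5% → Team Alpha
Team Alpha wins overall and in every ticket group — no reversal.

Yes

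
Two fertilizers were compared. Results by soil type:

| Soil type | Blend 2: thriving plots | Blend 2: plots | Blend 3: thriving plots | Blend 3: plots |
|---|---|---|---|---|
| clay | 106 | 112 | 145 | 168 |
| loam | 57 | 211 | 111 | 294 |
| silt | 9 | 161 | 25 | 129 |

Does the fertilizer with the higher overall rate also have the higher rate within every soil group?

Clay: Blend 2 106/112 = 94.6%, Blend 3 145/168 = 86.3% → Blend 2
Loam: Blend 2 57/211 = 27.0%, Blend 3 111/294 = 37.8% → Blend 3
Silt: Blend 2 9/161 = 5.6%, Blend 3 25/129 = 19.4% → Blend 3
Overall: Blend 2 172/484 = 35.5%, Blend 3 281/591 = 47.5% → Blend 3
Neither sweeps: Blend 2 wins 1 of 3 groups, Blend 3 wins 2. Blend 3 wins overall but not every group — no Simpson reversal.

No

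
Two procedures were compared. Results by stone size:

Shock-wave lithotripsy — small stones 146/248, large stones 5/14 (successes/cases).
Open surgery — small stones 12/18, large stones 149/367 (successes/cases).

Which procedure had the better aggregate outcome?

Small stones: shock-wave lithotripsy 146/248 = 58.9%, open surgery 12/18 = 66.7% → open surgery
Large stones: shock-wave lithotripsy 5/14 = 35.7%, open surgery 149/367 = 40.6% → open surgery
Overall: shock-wave lithotripsy 151/262 = 57.6%, open surgery 161/385 = 41.8% → shock-wave lithotripsy
(Open surgery wins every stone group but shock-wave lithotripsy wins overall — open surgery's cases skew toward the low-rate large stones group.)

shock-wave lithotripsy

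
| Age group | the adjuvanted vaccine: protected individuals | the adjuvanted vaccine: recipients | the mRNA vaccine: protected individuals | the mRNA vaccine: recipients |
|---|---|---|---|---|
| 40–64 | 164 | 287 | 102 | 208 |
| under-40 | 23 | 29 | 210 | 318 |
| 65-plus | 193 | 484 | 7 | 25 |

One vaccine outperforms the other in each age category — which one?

40–64: the adjuvanted vaccine 164/287 = 57.1%, the mRNA vaccine 102/208 = 49.0% → the adjuvanted vaccine
Under-40: the adjuvanted vaccine 23/29 = 79.3%, the mRNA vaccine 210/318 = 66.0% → the adjuvanted vaccine
65-plus: the adjuvanted vaccine 193/484 = 39.9%, the mRNA vaccine 7/25 = 28.0% → the adjuvanted vaccine
The adjuvanted vaccine has the higher rate in all 3 groups.

the adjuvanted vaccine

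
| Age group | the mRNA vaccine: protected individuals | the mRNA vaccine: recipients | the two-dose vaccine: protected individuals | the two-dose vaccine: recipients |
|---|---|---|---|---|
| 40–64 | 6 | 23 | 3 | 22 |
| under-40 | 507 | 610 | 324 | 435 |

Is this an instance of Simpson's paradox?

40–64: the mRNA vaccine 6/23 = 26.1%, the two-dose vaccine 3/22 = 13.6% → the mRNA vaccine
Under-40: the mRNA vaccine 507/610 = 83.1%, the two-dose vaccine 324/435 = 74.5% → the mRNA vaccine
Overall: the mRNA vaccine 513/633 = 81.0%, the two-dose vaccine 327/457 = 71.6% → the mRNA vaccine
The mRNA vaccine wins overall and in every age group — no reversal.

No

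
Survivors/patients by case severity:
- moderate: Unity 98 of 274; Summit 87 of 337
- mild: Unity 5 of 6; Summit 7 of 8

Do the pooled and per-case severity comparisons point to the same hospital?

Moderate: Unity 98/274 = 35.8%, Summit 87/337 = 25.8% → Unity
Mild: Unity 5/6 = 83.3%, Summit 7/8 = 87.5% → Summit
Overall: Unity 103/280 = 36.8%, Summit 94/345 = 27.2% → Unity
Neither sweeps: Unity wins 1 of 2 groups, Summit wins 1. Unity wins overall but not every group — no Simpson reversal.

No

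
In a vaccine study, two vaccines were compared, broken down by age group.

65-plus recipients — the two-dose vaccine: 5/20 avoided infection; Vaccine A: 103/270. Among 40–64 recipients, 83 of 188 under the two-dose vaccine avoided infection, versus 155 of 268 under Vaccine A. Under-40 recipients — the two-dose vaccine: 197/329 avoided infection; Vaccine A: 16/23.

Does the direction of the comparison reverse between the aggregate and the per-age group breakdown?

Yes

65-plus: the two-dose vaccine 5/20 = 25.0%, Vaccine A 103/270 = 38.1% → Vaccine A
40–64: the two-dose vaccine 83/188 = 44.1%, Vaccine A 155/268 = 57.8% → Vaccine A
Under-40: the two-dose vaccine 197/329 = 59.9%, Vaccine A 16/23 = 69.6% → Vaccine A
Overall: the two-dose vaccine 285/537 = 53.1%, Vaccine A 274/561 = 48.8% → the two-dose vaccine
Vaccine A wins each age group but the two-dose vaccine wins overall — the comparison reverses. Vaccine A's recipients skew toward 65-plus, which has a lower base rate.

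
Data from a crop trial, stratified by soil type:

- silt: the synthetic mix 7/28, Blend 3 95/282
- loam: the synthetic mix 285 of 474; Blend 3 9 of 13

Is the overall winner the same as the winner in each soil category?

Silt: the synthetic mix 7/28 = 25.0%, Blend 3 95/282 = 33.7% → Blend 3
Loam: the synthetic mix 285/474 = 60.1%, Blend 3 9/13 = 69.2% → Blend 3
Overall: the synthetic mix 292/502 = 58.2%, Blend 3 104/295 = 35.3% → the synthetic mix
Blend 3 wins each soil group but the synthetic mix wins overall — the comparison reverses. Blend 3's plots skew toward silt, which has a lower base rate.

No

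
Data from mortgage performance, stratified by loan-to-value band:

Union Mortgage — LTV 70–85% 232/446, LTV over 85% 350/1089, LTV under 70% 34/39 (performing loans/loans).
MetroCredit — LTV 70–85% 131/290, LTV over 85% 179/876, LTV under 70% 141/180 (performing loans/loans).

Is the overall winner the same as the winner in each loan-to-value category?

Yes

LTV 70–85%: Union Mortgage 232/446 = 52.0%, MetroCredit 131/290 = 45.2% → Union Mortgage
LTV over 85%: Union Mortgage 350/1089 = 32.1%, MetroCredit 179/876 = 20.4% → Union Mortgage
LTV under 70%: Union Mortgage 34/39 = 87.2%, MetroCredit 141/180 = 78.3% → Union Mortgage
Overall: Union Mortgage 616/1574 = 39.1%, MetroCredit 451/1346 = 33.5% → Union Mortgage
Union Mortgage wins overall and in every loan-to-value group — no reversal.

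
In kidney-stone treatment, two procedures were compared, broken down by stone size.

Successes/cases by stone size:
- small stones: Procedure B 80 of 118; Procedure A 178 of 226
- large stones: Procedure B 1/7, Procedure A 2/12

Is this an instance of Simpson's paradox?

No

Small stones: Procedure B 80/118 = 67.8%, Procedure A 178/226 = 78.8% → Procedure A
Large stones: Procedure B 1/7 = 14.3%, Procedure A 2/12 = 16.7% → Procedure A
Overall: Procedure B 81/125 = 64.8%, Procedure A 180/238 = 75.6% → Procedure A
Procedure A wins overall and in every stone group — no reversal.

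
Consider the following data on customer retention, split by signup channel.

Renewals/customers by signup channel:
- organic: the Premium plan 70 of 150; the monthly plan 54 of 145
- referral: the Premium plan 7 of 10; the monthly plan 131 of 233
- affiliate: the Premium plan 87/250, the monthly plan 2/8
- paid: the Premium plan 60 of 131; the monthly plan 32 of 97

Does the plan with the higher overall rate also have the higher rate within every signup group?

Organic: the Premium plan 70/150 = 46.7%, the monthly plan 54/145 = 37.2% → the Premium plan
Referral: the Premium plan 7/10 = 70.0%, the monthly plan 131/233 = 56.2% → the Premium plan
Affiliate: the Premium plan 87/250 = 34.8%, the monthly plan 2/8 = 25.0% → the Premium plan
Paid: the Premium plan 60/131 = 45.8%, the monthly plan 32/97 = 33.0% → the Premium plan
Overall: the Premium plan 224/541 = 41.4%, the monthly plan 219/483 = 45.3% → the monthly plan
The Premium plan wins each signup group but the monthly plan wins overall — the comparison reverses. The Premium plan's customers skew toward affiliate, which has a lower base rate.

No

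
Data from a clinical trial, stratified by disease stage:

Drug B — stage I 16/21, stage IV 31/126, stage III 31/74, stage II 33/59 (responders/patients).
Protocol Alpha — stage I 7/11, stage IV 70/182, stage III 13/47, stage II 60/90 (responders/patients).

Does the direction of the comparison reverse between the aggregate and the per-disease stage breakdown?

Stage I: Drug B 16/21 = 76.2%, Protocol Alpha 7/11 = 63.6% → Drug B
Stage IV: Drug B 31/126 = 24.6%, Protocol Alpha 70/182 = 38.5% → Protocol Alpha
Stage III: Drug B 31/74 = 41.9%, Protocol Alpha 13/47 = 27.7% → Drug B
Stage II: Drug B 33/59 = 55.9%, Protocol Alpha 60/90 = 66.7% → Protocol Alpha
Overall: Drug B 111/280 = 39.6%, Protocol Alpha 150/330 = 45.5% → Protocol Alpha
Neither sweeps: Drug B wins 2 of 4 groups, Protocol Alpha wins 2. Protocol Alpha wins overall but not every group — no Simpson reversal.

No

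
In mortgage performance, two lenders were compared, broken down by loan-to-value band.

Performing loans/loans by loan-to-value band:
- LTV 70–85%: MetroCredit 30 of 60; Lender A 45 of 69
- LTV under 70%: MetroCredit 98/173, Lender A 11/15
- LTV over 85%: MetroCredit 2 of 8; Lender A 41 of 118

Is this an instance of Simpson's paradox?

Yes

LTV 70–85%: MetroCredit 30/60 = 50.0%, Lender A 45/69 = 65.2% → Lender A
LTV under 70%: MetroCredit 98/173 = 56.6%, Lender A 11/15 = 73.3% → Lender A
LTV over 85%: MetroCredit 2/8 = 25.0%, Lender A 41/118 = 34.7% → Lender A
Overall: MetroCredit 130/241 = 53.9%, Lender A 97/202 = 48.0% → MetroCredit
Lender A wins each loan-to-value group but MetroCredit wins overall — the comparison reverses. Lender A's loans skew toward LTV over 85%, which has a lower base rate.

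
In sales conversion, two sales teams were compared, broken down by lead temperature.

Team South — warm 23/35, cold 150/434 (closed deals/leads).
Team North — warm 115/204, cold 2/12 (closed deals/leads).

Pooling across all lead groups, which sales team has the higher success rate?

Team North

Warm: Team South 23/35 = 65.7%, Team North 115/204 = 56.4% → Team South
Cold: Team South 150/434 = 34.6%, Team North 2/12 = 16.7% → Team South
Overall: Team South 173/469 = 36.9%, Team North 117/216 = 54.2% → Team North
(Team South wins every lead group but Team North wins overall — Team South's leads skew toward the low-rate cold group.)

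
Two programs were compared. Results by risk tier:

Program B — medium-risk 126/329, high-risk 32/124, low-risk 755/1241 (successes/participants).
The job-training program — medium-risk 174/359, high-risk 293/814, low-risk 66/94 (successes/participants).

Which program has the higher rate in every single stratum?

Medium-risk: Program B 126/329 = 38.3%, the job-training program 174/359 = 48.5% → the job-training program
High-risk: Program B 32/124 = 25.8%, the job-training program 293/814 = 36.0% → the job-training program
Low-risk: Program B 755/1241 = 60.8%, the job-training program 66/94 = 70.2% → the job-training program
The job-training program has the higher rate in all 3 groups.

the job-training program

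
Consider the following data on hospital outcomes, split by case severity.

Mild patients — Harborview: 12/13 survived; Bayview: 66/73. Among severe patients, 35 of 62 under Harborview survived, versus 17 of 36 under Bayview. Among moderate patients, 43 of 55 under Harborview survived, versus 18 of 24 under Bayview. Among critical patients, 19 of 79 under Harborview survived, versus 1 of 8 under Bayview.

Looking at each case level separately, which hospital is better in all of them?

Mild: Harborview 12/13 = 92.3%, Bayview 66/73 = 90.4% → Harborview
Severe: Harborview 35/62 = 56.5%, Bayview 17/36 = 47.2% → Harborview
Moderate: Harborview 43/55 = 78.2%, Bayview 18/24 = 75.0% → Harborview
Critical: Harborview 19/79 = 24.1%, Bayview 1/8 = 12.5% → Harborview
Harborview has the higher rate in all 4 groups.

Harborview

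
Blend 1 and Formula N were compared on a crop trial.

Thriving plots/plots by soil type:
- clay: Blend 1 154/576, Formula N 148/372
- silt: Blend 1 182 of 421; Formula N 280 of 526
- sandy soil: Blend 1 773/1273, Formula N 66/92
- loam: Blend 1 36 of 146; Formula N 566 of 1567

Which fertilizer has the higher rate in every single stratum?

Formula N

Clay: Blend 1 154/576 = 26.7%, Formula N 148/372 = 39.8% → Formula N
Silt: Blend 1 182/421 = 43.2%, Formula N 280/526 = 53.2% → Formula N
Sandy soil: Blend 1 773/1273 = 60.7%, Formula N 66/92 = 71.7% → Formula N
Loam: Blend 1 36/146 = 24.7%, Formula N 566/1567 = 36.1% → Formula N
Formula N has the higher rate in all 4 groups.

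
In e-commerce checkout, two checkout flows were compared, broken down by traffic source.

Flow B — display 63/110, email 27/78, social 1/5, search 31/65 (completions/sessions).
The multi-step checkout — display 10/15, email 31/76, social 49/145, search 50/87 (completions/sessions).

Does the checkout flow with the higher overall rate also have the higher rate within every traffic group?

No

Display: Flow B 63/110 = 57.3%, the multi-step checkout 10/15 = 66.7% → the multi-step checkout
Email: Flow B 27/78 = 34.6%, the multi-step checkout 31/76 = 40.8% → the multi-step checkout
Social: Flow B 1/5 = 20.0%, the multi-step checkout 49/145 = 33.8% → the multi-step checkout
Search: Flow B 31/65 = 47.7%, the multi-step checkout 50/87 = 57.5% → the multi-step checkout
Overall: Flow B 122/258 = 47.3%, the multi-step checkout 140/323 = 43.3% → Flow B
The multi-step checkout wins each traffic group but Flow B wins overall — the comparison reverses. The multi-step checkout's sessions skew toward social, which has a lower base rate.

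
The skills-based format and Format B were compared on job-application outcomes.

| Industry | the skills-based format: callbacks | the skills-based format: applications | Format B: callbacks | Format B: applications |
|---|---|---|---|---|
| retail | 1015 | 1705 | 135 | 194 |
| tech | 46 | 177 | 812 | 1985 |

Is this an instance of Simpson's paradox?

Yes

Retail: the skills-based format 1015/1705 = 59.5%, Format B 135/194 = 69.6% → Format B
Tech: the skills-based format 46/177 = 26.0%, Format B 812/1985 = 40.9% → Format B
Overall: the skills-based format 1061/1882 = 56.4%, Format B 947/2179 = 43.5% → the skills-based format
Format B wins each industry group but the skills-based format wins overall — the comparison reverses. Format B's applications skew toward tech, which has a lower base rate.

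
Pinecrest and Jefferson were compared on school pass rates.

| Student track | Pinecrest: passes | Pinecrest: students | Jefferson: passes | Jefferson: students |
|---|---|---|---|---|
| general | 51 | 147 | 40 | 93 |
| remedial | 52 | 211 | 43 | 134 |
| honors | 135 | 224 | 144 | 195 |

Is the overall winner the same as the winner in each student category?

Yes

General: Pinecrest 51/147 = 34.7%, Jefferson 40/93 = 43.0% → Jefferson
Remedial: Pinecrest 52/211 = 24.6%, Jefferson 43/134 = 32.1% → Jefferson
Honors: Pinecrest 135/224 = 60.3%, Jefferson 144/195 = 73.8% → Jefferson
Overall: Pinecrest 238/582 = 40.9%, Jefferson 227/422 = 53.8% → Jefferson
Jefferson wins overall and in every student group — no reversal.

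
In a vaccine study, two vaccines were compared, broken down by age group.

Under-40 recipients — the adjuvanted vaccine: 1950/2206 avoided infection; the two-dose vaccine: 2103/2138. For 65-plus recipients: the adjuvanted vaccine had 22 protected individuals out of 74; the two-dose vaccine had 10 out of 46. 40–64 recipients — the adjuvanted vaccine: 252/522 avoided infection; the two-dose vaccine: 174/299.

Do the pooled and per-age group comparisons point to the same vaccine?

No

Under-40: the adjuvanted vaccine 1950/2206 = 88.4%, the two-dose vaccine 2103/2138 = 98.4% → the two-dose vaccine
65-plus: the adjuvanted vaccine 22/74 = 29.7%, the two-dose vaccine 10/46 = 21.7% → the adjuvanted vaccine
40–64: the adjuvanted vaccine 252/522 = 48.3%, the two-dose vaccine 174/299 = 58.2% → the two-dose vaccine
Overall: the adjuvanted vaccine 2224/2802 = 79.4%, the two-dose vaccine 2287/2483 = 92.1% → the two-dose vaccine
Neither sweeps: the adjuvanted vaccine wins 1 of 3 groups, the two-dose vaccine wins 2. The two-dose vaccine wins overall but not every group — no Simpson reversal.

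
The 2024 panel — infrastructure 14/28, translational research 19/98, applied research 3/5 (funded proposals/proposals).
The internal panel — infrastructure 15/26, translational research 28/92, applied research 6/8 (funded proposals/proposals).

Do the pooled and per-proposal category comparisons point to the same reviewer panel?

Yes

Infrastructure: the 2024 panel 14/28 = 50.0%, the internal panel 15/26 = 57.7% → the internal panel
Translational research: the 2024 panel 19/98 = 19.4%, the internal panel 28/92 = 30.4% → the internal panel
Applied research: the 2024 panel 3/5 = 60.0%, the internal panel 6/8 = 75.0% → the internal panel
Overall: the 2024 panel 36/131 = 27.5%, the internal panel 49/126 = 38.9% → the internal panel
The internal panel wins overall and in every proposal group — no reversal.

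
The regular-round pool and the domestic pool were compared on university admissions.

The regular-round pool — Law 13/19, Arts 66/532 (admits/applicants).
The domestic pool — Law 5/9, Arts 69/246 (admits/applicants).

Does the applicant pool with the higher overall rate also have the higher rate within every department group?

No

Law: the regular-round pool 13/19 = 68.4%, the domestic pool 5/9 = 55.6% → the regular-round pool
Arts: the regular-round pool 66/532 = 12.4%, the domestic pool 69/246 = 28.0% → the domestic pool
Overall: the regular-round pool 79/551 = 14.3%, the domestic pool 74/255 = 29.0% → the domestic pool
Neither sweeps: the regular-round pool wins 1 of 2 groups, the domestic pool wins 1. The domestic pool wins overall but not every group — no Simpson reversal.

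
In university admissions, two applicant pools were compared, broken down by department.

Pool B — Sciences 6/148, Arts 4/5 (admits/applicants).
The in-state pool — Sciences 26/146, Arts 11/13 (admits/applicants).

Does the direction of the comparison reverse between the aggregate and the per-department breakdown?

Sciences: Pool B 6/148 = 4.1%, the in-state pool 26/146 = 17.8% → the in-state pool
Arts: Pool B 4/5 = 80.0%, the in-state pool 11/13 = 84.6% → the in-state pool
Overall: Pool B 10/153 = 6.5%, the in-state pool 37/159 = 23.3% → the in-state pool
The in-state pool wins overall and in every department group — no reversal.

No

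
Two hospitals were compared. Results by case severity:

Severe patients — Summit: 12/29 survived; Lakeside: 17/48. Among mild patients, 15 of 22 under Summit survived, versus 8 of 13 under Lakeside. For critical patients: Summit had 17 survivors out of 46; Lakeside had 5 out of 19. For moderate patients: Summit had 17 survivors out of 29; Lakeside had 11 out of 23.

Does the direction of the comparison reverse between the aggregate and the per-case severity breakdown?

No

Severe: Summit 12/29 = 41.4%, Lakeside 17/48 = 35.4% → Summit
Mild: Summit 15/22 = 68.2%, Lakeside 8/13 = 61.5% → Summit
Critical: Summit 17/46 = 37.0%, Lakeside 5/19 = 26.3% → Summit
Moderate: Summit 17/29 = 58.6%, Lakeside 11/23 = 47.8% → Summit
Overall: Summit 61/126 = 48.4%, Lakeside 41/103 = 39.8% → Summit
Summit wins overall and in every case group — no reversal.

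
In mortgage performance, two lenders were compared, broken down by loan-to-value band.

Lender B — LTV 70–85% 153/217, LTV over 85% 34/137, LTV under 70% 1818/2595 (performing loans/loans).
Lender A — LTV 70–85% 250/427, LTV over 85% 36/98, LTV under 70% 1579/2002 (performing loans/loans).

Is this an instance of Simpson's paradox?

No

LTV 70–85%: Lender B 153/217 = 70.5%, Lender A 250/427 = 58.5% → Lender B
LTV over 85%: Lender B 34/137 = 24.8%, Lender A 36/98 = 36.7% → Lender A
LTV under 70%: Lender B 1818/2595 = 70.1%, Lender A 1579/2002 = 78.9% → Lender A
Overall: Lender B 2005/2949 = 68.0%, Lender A 1865/2527 = 73.8% → Lender A
Neither sweeps: Lender B wins 1 of 3 groups, Lender A wins 2. Lender A wins overall but not every group — no Simpson reversal.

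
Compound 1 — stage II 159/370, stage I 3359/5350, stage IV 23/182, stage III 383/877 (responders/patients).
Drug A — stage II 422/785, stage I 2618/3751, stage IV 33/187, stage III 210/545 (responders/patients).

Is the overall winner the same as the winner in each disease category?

Stage II: Compound 1 159/370 = 43.0%, Drug A 422/785 = 53.8% → Drug A
Stage I: Compound 1 3359/5350 = 62.8%, Drug A 2618/3751 = 69.8% → Drug A
Stage IV: Compound 1 23/182 = 12.6%, Drug A 33/187 = 17.6% → Drug A
Stage III: Compound 1 383/877 = 43.7%, Drug A 210/545 = 38.5% → Compound 1
Overall: Compound 1 3924/6779 = 57.9%, Drug A 3283/5268 = 62.3% → Drug A
Neither sweeps: Compound 1 wins 1 of 4 groups, Drug A wins 3. Drug A wins overall but not every group — no Simpson reversal.

No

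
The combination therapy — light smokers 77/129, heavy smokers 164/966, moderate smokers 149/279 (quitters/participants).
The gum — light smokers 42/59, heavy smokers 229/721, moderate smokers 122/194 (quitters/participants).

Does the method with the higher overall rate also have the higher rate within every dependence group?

Yes

Light smokers: the combination therapy 77/129 = 59.7%, the gum 42/59 = 71.2% → the gum
Heavy smokers: the combination therapy 164/966 = 17.0%, the gum 229/721 = 31.8% → the gum
Moderate smokers: the combination therapy 149/279 = 53.4%, the gum 122/194 = 62.9% → the gum
Overall: the combination therapy 390/1374 = 28.4%, the gum 393/974 = 40.3% → the gum
The gum wins overall and in every dependence group — no reversal.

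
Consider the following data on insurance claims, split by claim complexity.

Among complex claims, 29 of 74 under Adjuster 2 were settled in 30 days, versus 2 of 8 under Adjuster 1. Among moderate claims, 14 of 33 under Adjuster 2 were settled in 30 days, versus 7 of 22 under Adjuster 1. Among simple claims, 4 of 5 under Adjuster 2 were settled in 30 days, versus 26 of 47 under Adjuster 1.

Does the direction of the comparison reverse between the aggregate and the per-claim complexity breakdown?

Yes

Complex: Adjuster 2 29/74 = 39.2%, Adjuster 1 2/8 = 25.0% → Adjuster 2
Moderate: Adjuster 2 14/33 = 42.4%, Adjuster 1 7/22 = 31.8% → Adjuster 2
Simple: Adjuster 2 4/5 = 80.0%, Adjuster 1 26/47 = 55.3% → Adjuster 2
Overall: Adjuster 2 47/112 = 42.0%, Adjuster 1 35/77 = 45.5% → Adjuster 1
Adjuster 2 wins each claim group but Adjuster 1 wins overall — the comparison reverses. Adjuster 2's claims skew toward complex, which has a lower base rate.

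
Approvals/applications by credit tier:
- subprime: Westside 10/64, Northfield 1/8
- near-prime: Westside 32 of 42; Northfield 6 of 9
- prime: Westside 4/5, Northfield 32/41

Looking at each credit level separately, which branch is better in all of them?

Westside

Subprime: Westside 10/64 = 15.6%, Northfield 1/8 = 12.5% → Westside
Near-prime: Westside 32/42 = 76.2%, Northfield 6/9 = 66.7% → Westside
Prime: Westside 4/5 = 80.0%, Northfield 32/41 = 78.0% → Westside
Westside has the higher rate in all 3 groups.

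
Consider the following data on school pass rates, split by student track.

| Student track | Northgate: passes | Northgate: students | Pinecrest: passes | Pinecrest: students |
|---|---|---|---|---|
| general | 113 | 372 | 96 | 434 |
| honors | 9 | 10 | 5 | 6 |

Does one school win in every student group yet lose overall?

No

General: Northgate 113/372 = 30.4%, Pinecrest 96/434 = 22.1% → Northgate
Honors: Northgate 9/10 = 90.0%, Pinecrest 5/6 = 83.3% → Northgate
Overall: Northgate 122/382 = 31.9%, Pinecrest 101/440 = 23.0% → Northgate
Northgate wins overall and in every student group — no reversal.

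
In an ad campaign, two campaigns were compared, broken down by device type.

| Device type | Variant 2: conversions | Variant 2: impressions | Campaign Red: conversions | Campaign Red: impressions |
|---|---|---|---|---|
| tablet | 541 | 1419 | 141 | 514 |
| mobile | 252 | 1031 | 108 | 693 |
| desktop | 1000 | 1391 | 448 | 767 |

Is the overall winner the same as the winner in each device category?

Yes

Tablet: Variant 2 541/1419 = 38.1%, Campaign Red 141/514 = 27.4% → Variant 2
Mobile: Variant 2 252/1031 = 24.4%, Campaign Red 108/693 = 15.6% → Variant 2
Desktop: Variant 2 1000/1391 = 71.9%, Campaign Red 448/767 = 58.4% → Variant 2
Overall: Variant 2 1793/3841 = 46.7%, Campaign Red 697/1974 = 35.3% → Variant 2
Variant 2 wins overall and in every device group — no reversal.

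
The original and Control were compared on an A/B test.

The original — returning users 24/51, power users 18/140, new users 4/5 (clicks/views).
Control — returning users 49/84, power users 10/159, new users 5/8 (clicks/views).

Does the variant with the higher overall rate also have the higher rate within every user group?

No

Returning users: the original 24/51 = 47.1%, Control 49/84 = 58.3% → Control
Power users: the original 18/140 = 12.9%, Control 10/159 = 6.3% → the original
New users: the original 4/5 = 80.0%, Control 5/8 = 62.5% → the original
Overall: the original 46/196 = 23.5%, Control 64/251 = 25.5% → Control
Neither sweeps: the original wins 2 of 3 groups, Control wins 1. Control wins overall but not every group — no Simpson reversal.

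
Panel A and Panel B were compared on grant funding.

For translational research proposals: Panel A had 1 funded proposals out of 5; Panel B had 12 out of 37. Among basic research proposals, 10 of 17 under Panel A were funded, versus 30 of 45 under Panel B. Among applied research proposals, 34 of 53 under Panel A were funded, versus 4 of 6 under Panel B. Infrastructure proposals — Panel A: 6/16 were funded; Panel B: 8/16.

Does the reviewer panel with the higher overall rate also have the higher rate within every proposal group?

No

Translational research: Panel A 1/5 = 20.0%, Panel B 12/37 = 32.4% → Panel B
Basic research: Panel A 10/17 = 58.8%, Panel B 30/45 = 66.7% → Panel B
Applied research: Panel A 34/53 = 64.2%, Panel B 4/6 = 66.7% → Panel B
Infrastructure: Panel A 6/16 = 37.5%, Panel B 8/16 = 50.0% → Panel B
Overall: Panel A 51/91 = 56.0%, Panel B 54/104 = 51.9% → Panel A
Panel B wins each proposal group but Panel A wins overall — the comparison reverses. Panel B's proposals skew toward translational research, which has a lower base rate.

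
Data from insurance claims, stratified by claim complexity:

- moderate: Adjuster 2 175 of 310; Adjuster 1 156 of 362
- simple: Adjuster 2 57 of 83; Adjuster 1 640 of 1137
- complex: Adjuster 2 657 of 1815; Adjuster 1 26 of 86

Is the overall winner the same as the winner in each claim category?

Moderate: Adjuster 2 175/310 = 56.5%, Adjuster 1 156/362 = 43.1% → Adjuster 2
Simple: Adjuster 2 57/83 = 68.7%, Adjuster 1 640/1137 = 56.3% → Adjuster 2
Complex: Adjuster 2 657/1815 = 36.2%, Adjuster 1 26/86 = 30.2% → Adjuster 2
Overall: Adjuster 2 889/2208 = 40.3%, Adjuster 1 822/1585 = 51.9% → Adjuster 1
Adjuster 2 wins each claim group but Adjuster 1 wins overall — the comparison reverses. Adjuster 2's claims skew toward complex, which has a lower base rate.

No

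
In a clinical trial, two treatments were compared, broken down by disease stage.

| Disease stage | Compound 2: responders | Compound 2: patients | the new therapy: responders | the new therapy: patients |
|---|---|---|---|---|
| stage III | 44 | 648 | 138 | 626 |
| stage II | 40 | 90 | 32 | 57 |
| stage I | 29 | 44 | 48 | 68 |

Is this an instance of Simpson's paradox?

Stage III: Compound 2 44/648 = 6.8%, the new therapy 138/626 = 22.0% → the new therapy
Stage II: Compound 2 40/90 = 44.4%, the new therapy 32/57 = 56.1% → the new therapy
Stage I: Compound 2 29/44 = 65.9%, the new therapy 48/68 = 70.6% → the new therapy
Overall: Compound 2 113/782 = 14.5%, the new therapy 218/751 = 29.0% → the new therapy
The new therapy wins overall and in every disease group — no reversal.

No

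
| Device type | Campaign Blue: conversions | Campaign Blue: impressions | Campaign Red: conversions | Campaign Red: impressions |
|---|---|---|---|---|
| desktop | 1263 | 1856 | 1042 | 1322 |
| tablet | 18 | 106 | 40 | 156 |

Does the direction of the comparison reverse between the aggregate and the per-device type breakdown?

No

Desktop: Campaign Blue 1263/1856 = 68.0%, Campaign Red 1042/1322 = 78.8% → Campaign Red
Tablet: Campaign Blue 18/106 = 17.0%, Campaign Red 40/156 = 25.6% → Campaign Red
Overall: Campaign Blue 1281/1962 = 65.3%, Campaign Red 1082/1478 = 73.2% → Campaign Red
Campaign Red wins overall and in every device group — no reversal.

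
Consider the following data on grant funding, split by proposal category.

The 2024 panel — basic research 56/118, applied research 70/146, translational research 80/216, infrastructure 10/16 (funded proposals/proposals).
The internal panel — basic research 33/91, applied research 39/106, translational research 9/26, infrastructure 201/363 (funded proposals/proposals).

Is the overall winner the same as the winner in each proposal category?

Basic research: the 2024 panel 56/118 = 47.5%, the internal panel 33/91 = 36.3% → the 2024 panel
Applied research: the 2024 panel 70/146 = 47.9%, the internal panel 39/106 = 36.8% → the 2024 panel
Translational research: the 2024 panel 80/216 = 37.0%, the internal panel 9/26 = 34.6% → the 2024 panel
Infrastructure: the 2024 panel 10/16 = 62.5%, the internal panel 201/363 = 55.4% → the 2024 panel
Overall: the 2024 panel 216/496 = 43.5%, the internal panel 282/586 = 48.1% → the internal panel
The 2024 panel wins each proposal group but the internal panel wins overall — the comparison reverses. The 2024 panel's proposals skew toward translational research, which has a lower base rate.

No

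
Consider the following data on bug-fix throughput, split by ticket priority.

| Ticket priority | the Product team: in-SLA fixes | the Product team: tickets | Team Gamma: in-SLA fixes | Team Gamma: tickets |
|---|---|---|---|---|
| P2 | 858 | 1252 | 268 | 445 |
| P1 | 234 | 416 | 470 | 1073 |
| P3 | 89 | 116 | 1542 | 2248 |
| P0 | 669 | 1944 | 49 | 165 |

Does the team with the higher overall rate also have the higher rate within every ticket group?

P2: the Product team 858/1252 = 68.5%, Team Gamma 268/445 = 60.2% → the Product team
P1: the Product team 234/416 = 56.2%, Team Gamma 470/1073 = 43.8% → the Product team
P3: the Product team 89/116 = 76.7%, Team Gamma 1542/2248 = 68.6% → the Product team
P0: the Product team 669/1944 = 34.4%, Team Gamma 49/165 = 29.7% → the Product team
Overall: the Product team 1850/3728 = 49.6%, Team Gamma 2329/3931 = 59.2% → Team Gamma
The Product team wins each ticket group but Team Gamma wins overall — the comparison reverses. The Product team's tickets skew toward P0, which has a lower base rate.

No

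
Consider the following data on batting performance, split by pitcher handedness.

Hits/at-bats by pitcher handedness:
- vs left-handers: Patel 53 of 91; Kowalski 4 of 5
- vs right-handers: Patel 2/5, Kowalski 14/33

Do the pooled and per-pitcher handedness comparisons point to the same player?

Vs left-handers: Patel 53/91 = 58.2%, Kowalski 4/5 = 80.0% → Kowalski
Vs right-handers: Patel 2/5 = 40.0%, Kowalski 14/33 = 42.4% → Kowalski
Overall: Patel 55/96 = 57.3%, Kowalski 18/38 = 47.4% → Patel
Kowalski wins each pitcher group but Patel wins overall — the comparison reverses. Kowalski's at-bats skew toward vs right-handers, which has a lower base rate.

No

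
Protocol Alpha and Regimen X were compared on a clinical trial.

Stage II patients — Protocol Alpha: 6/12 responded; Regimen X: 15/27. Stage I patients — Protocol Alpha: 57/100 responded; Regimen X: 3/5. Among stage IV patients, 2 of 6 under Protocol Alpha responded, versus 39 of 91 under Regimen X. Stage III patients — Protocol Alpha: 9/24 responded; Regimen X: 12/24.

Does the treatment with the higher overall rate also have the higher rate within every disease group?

Stage II: Protocol Alpha 6/12 = 50.0%, Regimen X 15/27 = 55.6% → Regimen X
Stage I: Protocol Alpha 57/100 = 57.0%, Regimen X 3/5 = 60.0% → Regimen X
Stage IV: Protocol Alpha 2/6 = 33.3%, Regimen X 39/91 = 42.9% → Regimen X
Stage III: Protocol Alpha 9/24 = 37.5%, Regimen X 12/24 = 50.0% → Regimen X
Overall: Protocol Alpha 74/142 = 52.1%, Regimen X 69/147 = 46.9% → Protocol Alpha
Regimen X wins each disease group but Protocol Alpha wins overall — the comparison reverses. Regimen X's patients skew toward stage IV, which has a lower base rate.

No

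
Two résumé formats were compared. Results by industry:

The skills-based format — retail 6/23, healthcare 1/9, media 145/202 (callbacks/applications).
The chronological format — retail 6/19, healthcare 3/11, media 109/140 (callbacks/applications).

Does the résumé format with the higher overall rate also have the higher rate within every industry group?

Yes

Retail: the skills-based format 6/23 = 26.1%, the chronological format 6/19 = 31.6% → the chronological format
Healthcare: the skills-based format 1/9 = 11.1%, the chronological format 3/11 = 27.3% → the chronological format
Media: the skills-based format 145/202 = 71.8%, the chronological format 109/140 = 77.9% → the chronological format
Overall: the skills-based format 152/234 = 65.0%, the chronological format 118/170 = 69.4% → the chronological format
The chronological format wins overall and in every industry group — no reversal.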